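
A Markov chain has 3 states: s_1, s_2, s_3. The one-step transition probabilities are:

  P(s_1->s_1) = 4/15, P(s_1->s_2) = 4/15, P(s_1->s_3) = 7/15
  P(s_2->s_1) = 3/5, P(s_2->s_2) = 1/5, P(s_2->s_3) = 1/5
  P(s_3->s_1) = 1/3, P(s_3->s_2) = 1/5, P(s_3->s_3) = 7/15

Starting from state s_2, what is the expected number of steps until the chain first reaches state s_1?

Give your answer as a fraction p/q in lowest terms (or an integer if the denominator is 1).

Let h_i = expected steps to first reach s_1 from state i.
Boundary: h_s_1 = 0.
First-step equations for the other states:
  h_s_2 = 1 + 3/5*h_s_1 + 1/5*h_s_2 + 1/5*h_s_3
  h_s_3 = 1 + 1/3*h_s_1 + 1/5*h_s_2 + 7/15*h_s_3

Substituting h_s_1 = 0 and rearranging gives the linear system (I - Q) h = 1:
  [4/5, -1/5] . (h_s_2, h_s_3) = 1
  [-1/5, 8/15] . (h_s_2, h_s_3) = 1

Solving yields:
  h_s_2 = 55/29
  h_s_3 = 75/29

Starting state is s_2, so the expected hitting time is h_s_2 = 55/29.

Answer: 55/29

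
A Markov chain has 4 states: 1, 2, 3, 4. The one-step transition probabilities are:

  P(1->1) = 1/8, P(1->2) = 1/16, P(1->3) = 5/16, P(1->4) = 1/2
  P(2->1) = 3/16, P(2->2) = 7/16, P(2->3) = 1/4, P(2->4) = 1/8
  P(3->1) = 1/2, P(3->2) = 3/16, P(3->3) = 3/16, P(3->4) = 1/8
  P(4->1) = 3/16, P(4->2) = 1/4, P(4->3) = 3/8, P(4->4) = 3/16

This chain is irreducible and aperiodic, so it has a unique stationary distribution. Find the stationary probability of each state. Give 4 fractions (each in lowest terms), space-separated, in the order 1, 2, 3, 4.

Answer: 31/120 17/75 167/600 71/300

Derivation:
The stationary distribution satisfies pi = pi * P, i.e.:
  pi_1 = 1/8*pi_1 + 3/16*pi_2 + 1/2*pi_3 + 3/16*pi_4
  pi_2 = 1/16*pi_1 + 7/16*pi_2 + 3/16*pi_3 + 1/4*pi_4
  pi_3 = 5/16*pi_1 + 1/4*pi_2 + 3/16*pi_3 + 3/8*pi_4
  pi_4 = 1/2*pi_1 + 1/8*pi_2 + 1/8*pi_3 + 3/16*pi_4
with normalization: pi_1 + pi_2 + pi_3 + pi_4 = 1.

Using the first 3 balance equations plus normalization, the linear system A*pi = b is:
  [-7/8, 3/16, 1/2, 3/16] . pi = 0
  [1/16, -9/16, 3/16, 1/4] . pi = 0
  [5/16, 1/4, -13/16, 3/8] . pi = 0
  [1, 1, 1, 1] . pi = 1

Solving yields:
  pi_1 = 31/120
  pi_2 = 17/75
  pi_3 = 167/600
  pi_4 = 71/300

Verification (pi * P):
  31/120*1/8 + 17/75*3/16 + 167/600*1/2 + 71/300*3/16 = 31/120 = pi_1  (ok)
  31/120*1/16 + 17/75*7/16 + 167/600*3/16 + 71/300*1/4 = 17/75 = pi_2  (ok)
  31/120*5/16 + 17/75*1/4 + 167/600*3/16 + 71/300*3/8 = 167/600 = pi_3  (ok)
  31/120*1/2 + 17/75*1/8 + 167/600*1/8 + 71/300*3/16 = 71/300 = pi_4  (ok)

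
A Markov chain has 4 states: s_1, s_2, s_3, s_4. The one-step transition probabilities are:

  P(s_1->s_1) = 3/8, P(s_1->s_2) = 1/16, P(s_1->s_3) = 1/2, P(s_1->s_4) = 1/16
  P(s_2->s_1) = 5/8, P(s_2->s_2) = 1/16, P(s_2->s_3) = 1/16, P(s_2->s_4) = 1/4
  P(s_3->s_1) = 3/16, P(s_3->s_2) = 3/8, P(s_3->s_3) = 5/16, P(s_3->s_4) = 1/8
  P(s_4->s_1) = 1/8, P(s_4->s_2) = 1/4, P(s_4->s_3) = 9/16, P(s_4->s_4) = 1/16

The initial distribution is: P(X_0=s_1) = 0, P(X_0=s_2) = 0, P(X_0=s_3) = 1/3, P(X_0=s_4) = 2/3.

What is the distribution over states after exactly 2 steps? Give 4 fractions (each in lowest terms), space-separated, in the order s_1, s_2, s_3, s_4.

Answer: 259/768 175/768 221/768 113/768

Derivation:
Propagating the distribution step by step (d_{t+1} = d_t * P):
d_0 = (s_1=0, s_2=0, s_3=1/3, s_4=2/3)
  d_1[s_1] = 0*3/8 + 0*5/8 + 1/3*3/16 + 2/3*1/8 = 7/48
  d_1[s_2] = 0*1/16 + 0*1/16 + 1/3*3/8 + 2/3*1/4 = 7/24
  d_1[s_3] = 0*1/2 + 0*1/16 + 1/3*5/16 + 2/3*9/16 = 23/48
  d_1[s_4] = 0*1/16 + 0*1/4 + 1/3*1/8 + 2/3*1/16 = 1/12
d_1 = (s_1=7/48, s_2=7/24, s_3=23/48, s_4=1/12)
  d_2[s_1] = 7/48*3/8 + 7/24*5/8 + 23/48*3/16 + 1/12*1/8 = 259/768
  d_2[s_2] = 7/48*1/16 + 7/24*1/16 + 23/48*3/8 + 1/12*1/4 = 175/768
  d_2[s_3] = 7/48*1/2 + 7/24*1/16 + 23/48*5/16 + 1/12*9/16 = 221/768
  d_2[s_4] = 7/48*1/16 + 7/24*1/4 + 23/48*1/8 + 1/12*1/16 = 113/768
d_2 = (s_1=259/768, s_2=175/768, s_3=221/768, s_4=113/768)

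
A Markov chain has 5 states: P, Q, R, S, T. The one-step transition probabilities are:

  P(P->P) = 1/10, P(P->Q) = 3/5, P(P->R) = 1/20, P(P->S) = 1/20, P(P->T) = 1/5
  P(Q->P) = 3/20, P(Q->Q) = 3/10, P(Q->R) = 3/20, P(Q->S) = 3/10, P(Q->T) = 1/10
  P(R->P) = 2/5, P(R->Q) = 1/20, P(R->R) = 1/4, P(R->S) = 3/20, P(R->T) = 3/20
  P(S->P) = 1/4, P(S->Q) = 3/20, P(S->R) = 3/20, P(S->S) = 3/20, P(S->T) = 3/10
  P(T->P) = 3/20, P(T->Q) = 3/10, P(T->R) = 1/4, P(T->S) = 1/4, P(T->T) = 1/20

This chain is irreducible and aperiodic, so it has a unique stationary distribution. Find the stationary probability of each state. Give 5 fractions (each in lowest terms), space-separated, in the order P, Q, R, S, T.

Answer: 38269/191834 27903/95917 31089/191834 36351/191834 30319/191834

Derivation:
The stationary distribution satisfies pi = pi * P, i.e.:
  pi_P = 1/10*pi_P + 3/20*pi_Q + 2/5*pi_R + 1/4*pi_S + 3/20*pi_T
  pi_Q = 3/5*pi_P + 3/10*pi_Q + 1/20*pi_R + 3/20*pi_S + 3/10*pi_T
  pi_R = 1/20*pi_P + 3/20*pi_Q + 1/4*pi_R + 3/20*pi_S + 1/4*pi_T
  pi_S = 1/20*pi_P + 3/10*pi_Q + 3/20*pi_R + 3/20*pi_S + 1/4*pi_T
  pi_T = 1/5*pi_P + 1/10*pi_Q + 3/20*pi_R + 3/10*pi_S + 1/20*pi_T
with normalization: pi_P + pi_Q + pi_R + pi_S + pi_T = 1.

Using the first 4 balance equations plus normalization, the linear system A*pi = b is:
  [-9/10, 3/20, 2/5, 1/4, 3/20] . pi = 0
  [3/5, -7/10, 1/20, 3/20, 3/10] . pi = 0
  [1/20, 3/20, -3/4, 3/20, 1/4] . pi = 0
  [1/20, 3/10, 3/20, -17/20, 1/4] . pi = 0
  [1, 1, 1, 1, 1] . pi = 1

Solving yields:
  pi_P = 38269/191834
  pi_Q = 27903/95917
  pi_R = 31089/191834
  pi_S = 36351/191834
  pi_T = 30319/191834

Verification (pi * P):
  38269/191834*1/10 + 27903/95917*3/20 + 31089/191834*2/5 + 36351/191834*1/4 + 30319/191834*3/20 = 38269/191834 = pi_P  (ok)
  38269/191834*3/5 + 27903/95917*3/10 + 31089/191834*1/20 + 36351/191834*3/20 + 30319/191834*3/10 = 27903/95917 = pi_Q  (ok)
  38269/191834*1/20 + 27903/95917*3/20 + 31089/191834*1/4 + 36351/191834*3/20 + 30319/191834*1/4 = 31089/191834 = pi_R  (ok)
  38269/191834*1/20 + 27903/95917*3/10 + 31089/191834*3/20 + 36351/191834*3/20 + 30319/191834*1/4 = 36351/191834 = pi_S  (ok)
  38269/191834*1/5 + 27903/95917*1/10 + 31089/191834*3/20 + 36351/191834*3/10 + 30319/191834*1/20 = 30319/191834 = pi_T  (ok)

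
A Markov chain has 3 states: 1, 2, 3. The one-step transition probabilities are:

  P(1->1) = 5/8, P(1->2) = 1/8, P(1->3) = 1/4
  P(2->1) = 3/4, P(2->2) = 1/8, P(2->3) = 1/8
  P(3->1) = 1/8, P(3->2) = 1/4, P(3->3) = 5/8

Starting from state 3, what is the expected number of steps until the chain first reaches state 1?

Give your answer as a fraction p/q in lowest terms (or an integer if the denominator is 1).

Answer: 72/19

Derivation:
Let h_i = expected steps to first reach 1 from state i.
Boundary: h_1 = 0.
First-step equations for the other states:
  h_2 = 1 + 3/4*h_1 + 1/8*h_2 + 1/8*h_3
  h_3 = 1 + 1/8*h_1 + 1/4*h_2 + 5/8*h_3

Substituting h_1 = 0 and rearranging gives the linear system (I - Q) h = 1:
  [7/8, -1/8] . (h_2, h_3) = 1
  [-1/4, 3/8] . (h_2, h_3) = 1

Solving yields:
  h_2 = 32/19
  h_3 = 72/19

Starting state is 3, so the expected hitting time is h_3 = 72/19.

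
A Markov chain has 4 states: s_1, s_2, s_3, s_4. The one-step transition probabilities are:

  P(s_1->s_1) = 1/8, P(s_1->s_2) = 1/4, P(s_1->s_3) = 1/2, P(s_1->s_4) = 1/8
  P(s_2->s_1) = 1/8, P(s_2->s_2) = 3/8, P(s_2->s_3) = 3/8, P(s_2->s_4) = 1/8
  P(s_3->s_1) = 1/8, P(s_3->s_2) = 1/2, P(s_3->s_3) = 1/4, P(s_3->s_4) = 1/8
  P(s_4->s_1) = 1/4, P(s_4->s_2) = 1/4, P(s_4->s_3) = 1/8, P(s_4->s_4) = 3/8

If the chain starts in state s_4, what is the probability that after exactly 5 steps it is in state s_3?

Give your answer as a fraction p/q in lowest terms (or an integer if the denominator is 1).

Computing P^5 by repeated multiplication:
P^1 =
  s_1: [1/8, 1/4, 1/2, 1/8]
  s_2: [1/8, 3/8, 3/8, 1/8]
  s_3: [1/8, 1/2, 1/4, 1/8]
  s_4: [1/4, 1/4, 1/8, 3/8]
P^2 =
  s_1: [9/64, 13/32, 19/64, 5/32]
  s_2: [9/64, 25/64, 5/16, 5/32]
  s_3: [9/64, 3/8, 21/64, 5/32]
  s_4: [11/64, 5/16, 19/64, 7/32]
P^3 =
  s_1: [37/256, 3/8, 81/256, 21/128]
  s_2: [37/256, 193/512, 161/512, 21/128]
  s_3: [37/256, 97/256, 5/16, 21/128]
  s_4: [39/256, 93/256, 39/128, 23/128]
P^4 =
  s_1: [149/1024, 385/1024, 5/16, 85/512]
  s_2: [149/1024, 1539/4096, 1281/4096, 85/512]
  s_3: [149/1024, 769/2048, 641/2048, 85/512]
  s_4: [151/1024, 761/2048, 637/2048, 87/512]
P^5 =
  s_1: [597/4096, 3073/8192, 2561/8192, 341/2048]
  s_2: [597/4096, 12293/32768, 10243/32768, 341/2048]
  s_3: [597/4096, 6147/16384, 5121/16384, 341/2048]
  s_4: [599/4096, 6131/16384, 5113/16384, 343/2048]

(P^5)[s_4 -> s_3] = 5113/16384

Answer: 5113/16384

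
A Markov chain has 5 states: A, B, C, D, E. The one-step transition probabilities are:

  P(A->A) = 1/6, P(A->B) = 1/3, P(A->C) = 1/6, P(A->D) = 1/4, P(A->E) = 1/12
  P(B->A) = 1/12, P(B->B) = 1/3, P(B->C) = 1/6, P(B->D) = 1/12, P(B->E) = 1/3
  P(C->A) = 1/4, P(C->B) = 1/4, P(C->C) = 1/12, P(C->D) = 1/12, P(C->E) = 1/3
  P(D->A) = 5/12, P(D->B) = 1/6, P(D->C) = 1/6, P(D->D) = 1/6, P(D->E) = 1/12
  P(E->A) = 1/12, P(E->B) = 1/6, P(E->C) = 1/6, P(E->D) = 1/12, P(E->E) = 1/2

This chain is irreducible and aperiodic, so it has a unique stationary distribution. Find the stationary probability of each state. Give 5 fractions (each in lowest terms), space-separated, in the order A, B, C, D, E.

Answer: 239/1469 1821/7345 2/13 177/1469 178/565

Derivation:
The stationary distribution satisfies pi = pi * P, i.e.:
  pi_A = 1/6*pi_A + 1/12*pi_B + 1/4*pi_C + 5/12*pi_D + 1/12*pi_E
  pi_B = 1/3*pi_A + 1/3*pi_B + 1/4*pi_C + 1/6*pi_D + 1/6*pi_E
  pi_C = 1/6*pi_A + 1/6*pi_B + 1/12*pi_C + 1/6*pi_D + 1/6*pi_E
  pi_D = 1/4*pi_A + 1/12*pi_B + 1/12*pi_C + 1/6*pi_D + 1/12*pi_E
  pi_E = 1/12*pi_A + 1/3*pi_B + 1/3*pi_C + 1/12*pi_D + 1/2*pi_E
with normalization: pi_A + pi_B + pi_C + pi_D + pi_E = 1.

Using the first 4 balance equations plus normalization, the linear system A*pi = b is:
  [-5/6, 1/12, 1/4, 5/12, 1/12] . pi = 0
  [1/3, -2/3, 1/4, 1/6, 1/6] . pi = 0
  [1/6, 1/6, -11/12, 1/6, 1/6] . pi = 0
  [1/4, 1/12, 1/12, -5/6, 1/12] . pi = 0
  [1, 1, 1, 1, 1] . pi = 1

Solving yields:
  pi_A = 239/1469
  pi_B = 1821/7345
  pi_C = 2/13
  pi_D = 177/1469
  pi_E = 178/565

Verification (pi * P):
  239/1469*1/6 + 1821/7345*1/12 + 2/13*1/4 + 177/1469*5/12 + 178/565*1/12 = 239/1469 = pi_A  (ok)
  239/1469*1/3 + 1821/7345*1/3 + 2/13*1/4 + 177/1469*1/6 + 178/565*1/6 = 1821/7345 = pi_B  (ok)
  239/1469*1/6 + 1821/7345*1/6 + 2/13*1/12 + 177/1469*1/6 + 178/565*1/6 = 2/13 = pi_C  (ok)
  239/1469*1/4 + 1821/7345*1/12 + 2/13*1/12 + 177/1469*1/6 + 178/565*1/12 = 177/1469 = pi_D  (ok)
  239/1469*1/12 + 1821/7345*1/3 + 2/13*1/3 + 177/1469*1/12 + 178/565*1/2 = 178/565 = pi_E  (ok)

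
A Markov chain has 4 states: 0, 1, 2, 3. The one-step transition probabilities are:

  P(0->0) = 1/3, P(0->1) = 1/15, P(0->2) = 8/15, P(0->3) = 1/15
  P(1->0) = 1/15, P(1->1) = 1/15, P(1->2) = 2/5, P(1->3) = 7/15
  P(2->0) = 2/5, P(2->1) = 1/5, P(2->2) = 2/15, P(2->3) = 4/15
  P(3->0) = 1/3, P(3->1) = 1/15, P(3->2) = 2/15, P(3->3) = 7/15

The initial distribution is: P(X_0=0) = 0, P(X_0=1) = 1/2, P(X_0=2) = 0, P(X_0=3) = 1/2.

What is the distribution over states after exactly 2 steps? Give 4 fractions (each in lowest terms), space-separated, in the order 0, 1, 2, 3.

Propagating the distribution step by step (d_{t+1} = d_t * P):
d_0 = (0=0, 1=1/2, 2=0, 3=1/2)
  d_1[0] = 0*1/3 + 1/2*1/15 + 0*2/5 + 1/2*1/3 = 1/5
  d_1[1] = 0*1/15 + 1/2*1/15 + 0*1/5 + 1/2*1/15 = 1/15
  d_1[2] = 0*8/15 + 1/2*2/5 + 0*2/15 + 1/2*2/15 = 4/15
  d_1[3] = 0*1/15 + 1/2*7/15 + 0*4/15 + 1/2*7/15 = 7/15
d_1 = (0=1/5, 1=1/15, 2=4/15, 3=7/15)
  d_2[0] = 1/5*1/3 + 1/15*1/15 + 4/15*2/5 + 7/15*1/3 = 1/3
  d_2[1] = 1/5*1/15 + 1/15*1/15 + 4/15*1/5 + 7/15*1/15 = 23/225
  d_2[2] = 1/5*8/15 + 1/15*2/5 + 4/15*2/15 + 7/15*2/15 = 52/225
  d_2[3] = 1/5*1/15 + 1/15*7/15 + 4/15*4/15 + 7/15*7/15 = 1/3
d_2 = (0=1/3, 1=23/225, 2=52/225, 3=1/3)

Answer: 1/3 23/225 52/225 1/3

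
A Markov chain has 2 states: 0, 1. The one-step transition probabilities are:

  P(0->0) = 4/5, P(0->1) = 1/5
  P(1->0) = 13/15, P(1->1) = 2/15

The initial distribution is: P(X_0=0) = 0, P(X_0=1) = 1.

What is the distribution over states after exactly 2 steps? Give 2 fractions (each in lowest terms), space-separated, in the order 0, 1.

Propagating the distribution step by step (d_{t+1} = d_t * P):
d_0 = (0=0, 1=1)
  d_1[0] = 0*4/5 + 1*13/15 = 13/15
  d_1[1] = 0*1/5 + 1*2/15 = 2/15
d_1 = (0=13/15, 1=2/15)
  d_2[0] = 13/15*4/5 + 2/15*13/15 = 182/225
  d_2[1] = 13/15*1/5 + 2/15*2/15 = 43/225
d_2 = (0=182/225, 1=43/225)

Answer: 182/225 43/225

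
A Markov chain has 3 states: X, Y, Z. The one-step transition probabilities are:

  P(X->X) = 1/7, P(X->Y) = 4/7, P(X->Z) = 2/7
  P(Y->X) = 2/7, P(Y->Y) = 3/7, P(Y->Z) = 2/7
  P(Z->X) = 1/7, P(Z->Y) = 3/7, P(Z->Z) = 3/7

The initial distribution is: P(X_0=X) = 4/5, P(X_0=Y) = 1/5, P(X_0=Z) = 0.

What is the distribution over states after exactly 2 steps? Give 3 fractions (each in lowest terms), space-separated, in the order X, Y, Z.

Propagating the distribution step by step (d_{t+1} = d_t * P):
d_0 = (X=4/5, Y=1/5, Z=0)
  d_1[X] = 4/5*1/7 + 1/5*2/7 + 0*1/7 = 6/35
  d_1[Y] = 4/5*4/7 + 1/5*3/7 + 0*3/7 = 19/35
  d_1[Z] = 4/5*2/7 + 1/5*2/7 + 0*3/7 = 2/7
d_1 = (X=6/35, Y=19/35, Z=2/7)
  d_2[X] = 6/35*1/7 + 19/35*2/7 + 2/7*1/7 = 54/245
  d_2[Y] = 6/35*4/7 + 19/35*3/7 + 2/7*3/7 = 111/245
  d_2[Z] = 6/35*2/7 + 19/35*2/7 + 2/7*3/7 = 16/49
d_2 = (X=54/245, Y=111/245, Z=16/49)

Answer: 54/245 111/245 16/49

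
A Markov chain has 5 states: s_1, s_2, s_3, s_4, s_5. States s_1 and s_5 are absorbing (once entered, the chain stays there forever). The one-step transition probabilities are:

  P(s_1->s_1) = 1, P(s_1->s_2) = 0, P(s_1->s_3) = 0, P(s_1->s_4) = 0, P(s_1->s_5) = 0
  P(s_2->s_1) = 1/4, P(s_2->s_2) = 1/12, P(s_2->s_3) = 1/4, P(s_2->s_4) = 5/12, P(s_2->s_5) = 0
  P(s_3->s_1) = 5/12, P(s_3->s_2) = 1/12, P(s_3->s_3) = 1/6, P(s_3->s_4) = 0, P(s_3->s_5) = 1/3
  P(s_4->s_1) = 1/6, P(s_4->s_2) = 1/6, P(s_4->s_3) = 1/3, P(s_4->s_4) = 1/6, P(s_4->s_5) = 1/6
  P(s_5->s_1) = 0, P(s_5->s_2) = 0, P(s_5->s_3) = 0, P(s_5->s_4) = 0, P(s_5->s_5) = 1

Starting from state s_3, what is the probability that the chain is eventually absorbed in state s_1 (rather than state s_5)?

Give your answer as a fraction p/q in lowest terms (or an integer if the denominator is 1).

Let a_i = P(absorbed in s_1 | start in state i).
Boundary conditions: a_s_1 = 1, a_s_5 = 0.
For each transient state i, a_i = sum_j P(i->j) * a_j:
  a_s_2 = 1/4*a_s_1 + 1/12*a_s_2 + 1/4*a_s_3 + 5/12*a_s_4 + 0*a_s_5
  a_s_3 = 5/12*a_s_1 + 1/12*a_s_2 + 1/6*a_s_3 + 0*a_s_4 + 1/3*a_s_5
  a_s_4 = 1/6*a_s_1 + 1/6*a_s_2 + 1/3*a_s_3 + 1/6*a_s_4 + 1/6*a_s_5

Substituting a_s_1 = 1 and a_s_5 = 0, rearrange to (I - Q) a = r where r[i] = P(i -> s_1):
  [11/12, -1/4, -5/12] . (a_s_2, a_s_3, a_s_4) = 1/4
  [-1/12, 5/6, 0] . (a_s_2, a_s_3, a_s_4) = 5/12
  [-1/6, -1/3, 5/6] . (a_s_2, a_s_3, a_s_4) = 1/6

Solving yields:
  a_s_2 = 13/19
  a_s_3 = 54/95
  a_s_4 = 268/475

Starting state is s_3, so the absorption probability is a_s_3 = 54/95.

Answer: 54/95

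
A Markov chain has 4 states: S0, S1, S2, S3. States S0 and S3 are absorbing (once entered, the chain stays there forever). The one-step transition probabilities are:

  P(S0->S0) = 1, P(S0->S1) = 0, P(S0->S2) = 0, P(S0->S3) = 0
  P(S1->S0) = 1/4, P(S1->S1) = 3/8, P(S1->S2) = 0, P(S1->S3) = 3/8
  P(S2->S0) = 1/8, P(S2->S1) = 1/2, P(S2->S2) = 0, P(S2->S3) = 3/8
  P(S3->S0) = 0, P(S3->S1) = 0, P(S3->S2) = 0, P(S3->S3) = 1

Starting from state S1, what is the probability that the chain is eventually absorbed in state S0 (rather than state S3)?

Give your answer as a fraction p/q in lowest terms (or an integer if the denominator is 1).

Let a_i = P(absorbed in S0 | start in state i).
Boundary conditions: a_S0 = 1, a_S3 = 0.
For each transient state i, a_i = sum_j P(i->j) * a_j:
  a_S1 = 1/4*a_S0 + 3/8*a_S1 + 0*a_S2 + 3/8*a_S3
  a_S2 = 1/8*a_S0 + 1/2*a_S1 + 0*a_S2 + 3/8*a_S3

Substituting a_S0 = 1 and a_S3 = 0, rearrange to (I - Q) a = r where r[i] = P(i -> S0):
  [5/8, 0] . (a_S1, a_S2) = 1/4
  [-1/2, 1] . (a_S1, a_S2) = 1/8

Solving yields:
  a_S1 = 2/5
  a_S2 = 13/40

Starting state is S1, so the absorption probability is a_S1 = 2/5.

Answer: 2/5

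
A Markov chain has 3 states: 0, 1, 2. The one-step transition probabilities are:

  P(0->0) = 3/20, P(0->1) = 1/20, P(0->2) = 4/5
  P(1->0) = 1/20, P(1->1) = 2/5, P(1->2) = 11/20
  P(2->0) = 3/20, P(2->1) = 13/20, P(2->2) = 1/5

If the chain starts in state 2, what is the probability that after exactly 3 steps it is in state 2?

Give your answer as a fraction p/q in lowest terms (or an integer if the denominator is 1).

Computing P^3 by repeated multiplication:
P^1 =
  0: [3/20, 1/20, 4/5]
  1: [1/20, 2/5, 11/20]
  2: [3/20, 13/20, 1/5]
P^2 =
  0: [29/200, 219/400, 123/400]
  1: [11/100, 13/25, 37/100]
  2: [17/200, 159/400, 207/400]
P^3 =
  0: [381/4000, 3409/8000, 3829/8000]
  1: [49/500, 227/500, 56/125]
  2: [441/4000, 3997/8000, 3121/8000]

(P^3)[2 -> 2] = 3121/8000

Answer: 3121/8000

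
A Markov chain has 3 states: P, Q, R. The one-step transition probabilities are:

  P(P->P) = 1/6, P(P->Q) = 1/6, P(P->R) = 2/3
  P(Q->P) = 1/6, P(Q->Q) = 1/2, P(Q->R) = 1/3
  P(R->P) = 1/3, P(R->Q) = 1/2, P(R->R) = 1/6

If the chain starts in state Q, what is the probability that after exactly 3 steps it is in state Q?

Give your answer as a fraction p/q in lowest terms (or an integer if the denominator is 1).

Computing P^3 by repeated multiplication:
P^1 =
  P: [1/6, 1/6, 2/3]
  Q: [1/6, 1/2, 1/3]
  R: [1/3, 1/2, 1/6]
P^2 =
  P: [5/18, 4/9, 5/18]
  Q: [2/9, 4/9, 1/3]
  R: [7/36, 7/18, 5/12]
P^3 =
  P: [23/108, 11/27, 41/108]
  Q: [2/9, 23/54, 19/54]
  R: [17/72, 47/108, 71/216]

(P^3)[Q -> Q] = 23/54

Answer: 23/54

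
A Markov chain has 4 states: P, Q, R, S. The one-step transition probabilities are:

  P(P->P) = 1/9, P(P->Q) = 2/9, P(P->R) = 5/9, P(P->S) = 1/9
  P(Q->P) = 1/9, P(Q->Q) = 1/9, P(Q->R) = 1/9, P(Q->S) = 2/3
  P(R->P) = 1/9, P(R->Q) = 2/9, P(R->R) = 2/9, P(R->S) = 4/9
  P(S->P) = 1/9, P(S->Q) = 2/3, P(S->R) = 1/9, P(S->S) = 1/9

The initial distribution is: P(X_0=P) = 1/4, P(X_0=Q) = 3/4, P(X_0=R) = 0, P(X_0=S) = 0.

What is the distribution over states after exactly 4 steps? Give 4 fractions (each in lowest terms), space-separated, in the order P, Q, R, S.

Answer: 1/9 9863/26244 395/2187 8725/26244

Derivation:
Propagating the distribution step by step (d_{t+1} = d_t * P):
d_0 = (P=1/4, Q=3/4, R=0, S=0)
  d_1[P] = 1/4*1/9 + 3/4*1/9 + 0*1/9 + 0*1/9 = 1/9
  d_1[Q] = 1/4*2/9 + 3/4*1/9 + 0*2/9 + 0*2/3 = 5/36
  d_1[R] = 1/4*5/9 + 3/4*1/9 + 0*2/9 + 0*1/9 = 2/9
  d_1[S] = 1/4*1/9 + 3/4*2/3 + 0*4/9 + 0*1/9 = 19/36
d_1 = (P=1/9, Q=5/36, R=2/9, S=19/36)
  d_2[P] = 1/9*1/9 + 5/36*1/9 + 2/9*1/9 + 19/36*1/9 = 1/9
  d_2[Q] = 1/9*2/9 + 5/36*1/9 + 2/9*2/9 + 19/36*2/3 = 143/324
  d_2[R] = 1/9*5/9 + 5/36*1/9 + 2/9*2/9 + 19/36*1/9 = 5/27
  d_2[S] = 1/9*1/9 + 5/36*2/3 + 2/9*4/9 + 19/36*1/9 = 85/324
d_2 = (P=1/9, Q=143/324, R=5/27, S=85/324)
  d_3[P] = 1/9*1/9 + 143/324*1/9 + 5/27*1/9 + 85/324*1/9 = 1/9
  d_3[Q] = 1/9*2/9 + 143/324*1/9 + 5/27*2/9 + 85/324*2/3 = 845/2916
  d_3[R] = 1/9*5/9 + 143/324*1/9 + 5/27*2/9 + 85/324*1/9 = 44/243
  d_3[S] = 1/9*1/9 + 143/324*2/3 + 5/27*4/9 + 85/324*1/9 = 1219/2916
d_3 = (P=1/9, Q=845/2916, R=44/243, S=1219/2916)
  d_4[P] = 1/9*1/9 + 845/2916*1/9 + 44/243*1/9 + 1219/2916*1/9 = 1/9
  d_4[Q] = 1/9*2/9 + 845/2916*1/9 + 44/243*2/9 + 1219/2916*2/3 = 9863/26244
  d_4[R] = 1/9*5/9 + 845/2916*1/9 + 44/243*2/9 + 1219/2916*1/9 = 395/2187
  d_4[S] = 1/9*1/9 + 845/2916*2/3 + 44/243*4/9 + 1219/2916*1/9 = 8725/26244
d_4 = (P=1/9, Q=9863/26244, R=395/2187, S=8725/26244)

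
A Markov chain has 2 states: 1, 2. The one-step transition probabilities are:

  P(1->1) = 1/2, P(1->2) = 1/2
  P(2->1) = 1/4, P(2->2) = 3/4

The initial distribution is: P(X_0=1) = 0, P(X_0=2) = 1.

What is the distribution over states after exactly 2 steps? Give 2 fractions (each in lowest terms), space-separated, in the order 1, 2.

Propagating the distribution step by step (d_{t+1} = d_t * P):
d_0 = (1=0, 2=1)
  d_1[1] = 0*1/2 + 1*1/4 = 1/4
  d_1[2] = 0*1/2 + 1*3/4 = 3/4
d_1 = (1=1/4, 2=3/4)
  d_2[1] = 1/4*1/2 + 3/4*1/4 = 5/16
  d_2[2] = 1/4*1/2 + 3/4*3/4 = 11/16
d_2 = (1=5/16, 2=11/16)

Answer: 5/16 11/16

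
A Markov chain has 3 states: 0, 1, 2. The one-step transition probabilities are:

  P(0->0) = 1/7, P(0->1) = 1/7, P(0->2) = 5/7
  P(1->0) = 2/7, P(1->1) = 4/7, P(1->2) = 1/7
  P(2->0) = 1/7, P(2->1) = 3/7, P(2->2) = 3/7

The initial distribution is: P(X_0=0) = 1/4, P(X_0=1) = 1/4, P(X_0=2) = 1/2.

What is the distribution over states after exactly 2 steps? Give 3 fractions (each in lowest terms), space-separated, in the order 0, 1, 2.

Propagating the distribution step by step (d_{t+1} = d_t * P):
d_0 = (0=1/4, 1=1/4, 2=1/2)
  d_1[0] = 1/4*1/7 + 1/4*2/7 + 1/2*1/7 = 5/28
  d_1[1] = 1/4*1/7 + 1/4*4/7 + 1/2*3/7 = 11/28
  d_1[2] = 1/4*5/7 + 1/4*1/7 + 1/2*3/7 = 3/7
d_1 = (0=5/28, 1=11/28, 2=3/7)
  d_2[0] = 5/28*1/7 + 11/28*2/7 + 3/7*1/7 = 39/196
  d_2[1] = 5/28*1/7 + 11/28*4/7 + 3/7*3/7 = 85/196
  d_2[2] = 5/28*5/7 + 11/28*1/7 + 3/7*3/7 = 18/49
d_2 = (0=39/196, 1=85/196, 2=18/49)

Answer: 39/196 85/196 18/49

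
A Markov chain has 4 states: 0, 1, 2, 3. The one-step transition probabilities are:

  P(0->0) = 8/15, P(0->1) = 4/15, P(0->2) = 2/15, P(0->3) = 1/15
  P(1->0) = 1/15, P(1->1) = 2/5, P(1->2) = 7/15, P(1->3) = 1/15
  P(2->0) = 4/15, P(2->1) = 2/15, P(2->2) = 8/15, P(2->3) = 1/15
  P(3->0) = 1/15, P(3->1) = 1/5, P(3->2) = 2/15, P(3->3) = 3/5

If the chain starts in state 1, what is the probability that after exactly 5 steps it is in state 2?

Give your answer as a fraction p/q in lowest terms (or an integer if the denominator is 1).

Answer: 273707/759375

Derivation:
Computing P^5 by repeated multiplication:
P^1 =
  0: [8/15, 4/15, 2/15, 1/15]
  1: [1/15, 2/5, 7/15, 1/15]
  2: [4/15, 2/15, 8/15, 1/15]
  3: [1/15, 1/5, 2/15, 3/5]
P^2 =
  0: [77/225, 7/25, 62/225, 23/225]
  1: [43/225, 19/75, 34/75, 23/225]
  2: [67/225, 47/225, 88/225, 23/225]
  3: [28/225, 53/225, 19/75, 29/75]
P^3 =
  0: [38/135, 293/1125, 379/1125, 409/3375]
  1: [832/3375, 787/3375, 449/1125, 409/3375]
  2: [958/3375, 53/225, 1213/3375, 409/3375]
  3: [592/3375, 161/675, 1057/3375, 307/1125]
P^4 =
  0: [13436/50625, 503/2025, 5989/16875, 6647/50625]
  1: [2648/10125, 11971/50625, 18767/50625, 6647/50625]
  2: [2744/10125, 817/3375, 6001/16875, 6647/50625]
  3: [2138/10125, 161/675, 17117/50625, 3581/16875]
P^5 =
  0: [198578/759375, 185069/759375, 271927/759375, 103801/759375]
  1: [199606/759375, 182261/759375, 273707/759375, 103801/759375]
  2: [200674/759375, 184357/759375, 90181/253125, 103801/759375]
  3: [176806/759375, 181673/759375, 88109/253125, 45523/253125]

(P^5)[1 -> 2] = 273707/759375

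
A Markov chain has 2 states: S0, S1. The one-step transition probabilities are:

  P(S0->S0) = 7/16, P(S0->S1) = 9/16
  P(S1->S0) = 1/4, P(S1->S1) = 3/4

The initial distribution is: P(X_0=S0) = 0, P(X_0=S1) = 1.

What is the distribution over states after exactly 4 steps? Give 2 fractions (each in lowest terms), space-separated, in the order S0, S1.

Answer: 5035/16384 11349/16384

Derivation:
Propagating the distribution step by step (d_{t+1} = d_t * P):
d_0 = (S0=0, S1=1)
  d_1[S0] = 0*7/16 + 1*1/4 = 1/4
  d_1[S1] = 0*9/16 + 1*3/4 = 3/4
d_1 = (S0=1/4, S1=3/4)
  d_2[S0] = 1/4*7/16 + 3/4*1/4 = 19/64
  d_2[S1] = 1/4*9/16 + 3/4*3/4 = 45/64
d_2 = (S0=19/64, S1=45/64)
  d_3[S0] = 19/64*7/16 + 45/64*1/4 = 313/1024
  d_3[S1] = 19/64*9/16 + 45/64*3/4 = 711/1024
d_3 = (S0=313/1024, S1=711/1024)
  d_4[S0] = 313/1024*7/16 + 711/1024*1/4 = 5035/16384
  d_4[S1] = 313/1024*9/16 + 711/1024*3/4 = 11349/16384
d_4 = (S0=5035/16384, S1=11349/16384)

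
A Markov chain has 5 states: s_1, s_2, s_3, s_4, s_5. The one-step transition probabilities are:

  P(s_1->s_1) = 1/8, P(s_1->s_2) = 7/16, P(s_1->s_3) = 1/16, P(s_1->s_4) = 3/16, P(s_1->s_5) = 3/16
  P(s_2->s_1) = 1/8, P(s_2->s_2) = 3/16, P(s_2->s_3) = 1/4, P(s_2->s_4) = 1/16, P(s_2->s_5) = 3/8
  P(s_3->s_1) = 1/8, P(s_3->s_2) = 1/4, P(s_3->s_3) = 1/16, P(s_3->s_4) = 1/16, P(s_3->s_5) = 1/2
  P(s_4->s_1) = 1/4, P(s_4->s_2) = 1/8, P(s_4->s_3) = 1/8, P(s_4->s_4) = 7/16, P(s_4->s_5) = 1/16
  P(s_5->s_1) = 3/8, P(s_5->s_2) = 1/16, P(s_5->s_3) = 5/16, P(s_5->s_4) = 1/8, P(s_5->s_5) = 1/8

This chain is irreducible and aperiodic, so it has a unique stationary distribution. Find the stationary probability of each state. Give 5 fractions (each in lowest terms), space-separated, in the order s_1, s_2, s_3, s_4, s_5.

Answer: 2207/10665 446/2133 616/3555 1769/10665 2611/10665

Derivation:
The stationary distribution satisfies pi = pi * P, i.e.:
  pi_s_1 = 1/8*pi_s_1 + 1/8*pi_s_2 + 1/8*pi_s_3 + 1/4*pi_s_4 + 3/8*pi_s_5
  pi_s_2 = 7/16*pi_s_1 + 3/16*pi_s_2 + 1/4*pi_s_3 + 1/8*pi_s_4 + 1/16*pi_s_5
  pi_s_3 = 1/16*pi_s_1 + 1/4*pi_s_2 + 1/16*pi_s_3 + 1/8*pi_s_4 + 5/16*pi_s_5
  pi_s_4 = 3/16*pi_s_1 + 1/16*pi_s_2 + 1/16*pi_s_3 + 7/16*pi_s_4 + 1/8*pi_s_5
  pi_s_5 = 3/16*pi_s_1 + 3/8*pi_s_2 + 1/2*pi_s_3 + 1/16*pi_s_4 + 1/8*pi_s_5
with normalization: pi_s_1 + pi_s_2 + pi_s_3 + pi_s_4 + pi_s_5 = 1.

Using the first 4 balance equations plus normalization, the linear system A*pi = b is:
  [-7/8, 1/8, 1/8, 1/4, 3/8] . pi = 0
  [7/16, -13/16, 1/4, 1/8, 1/16] . pi = 0
  [1/16, 1/4, -15/16, 1/8, 5/16] . pi = 0
  [3/16, 1/16, 1/16, -9/16, 1/8] . pi = 0
  [1, 1, 1, 1, 1] . pi = 1

Solving yields:
  pi_s_1 = 2207/10665
  pi_s_2 = 446/2133
  pi_s_3 = 616/3555
  pi_s_4 = 1769/10665
  pi_s_5 = 2611/10665

Verification (pi * P):
  2207/10665*1/8 + 446/2133*1/8 + 616/3555*1/8 + 1769/10665*1/4 + 2611/10665*3/8 = 2207/10665 = pi_s_1  (ok)
  2207/10665*7/16 + 446/2133*3/16 + 616/3555*1/4 + 1769/10665*1/8 + 2611/10665*1/16 = 446/2133 = pi_s_2  (ok)
  2207/10665*1/16 + 446/2133*1/4 + 616/3555*1/16 + 1769/10665*1/8 + 2611/10665*5/16 = 616/3555 = pi_s_3  (ok)
  2207/10665*3/16 + 446/2133*1/16 + 616/3555*1/16 + 1769/10665*7/16 + 2611/10665*1/8 = 1769/10665 = pi_s_4  (ok)
  2207/10665*3/16 + 446/2133*3/8 + 616/3555*1/2 + 1769/10665*1/16 + 2611/10665*1/8 = 2611/10665 = pi_s_5  (ok)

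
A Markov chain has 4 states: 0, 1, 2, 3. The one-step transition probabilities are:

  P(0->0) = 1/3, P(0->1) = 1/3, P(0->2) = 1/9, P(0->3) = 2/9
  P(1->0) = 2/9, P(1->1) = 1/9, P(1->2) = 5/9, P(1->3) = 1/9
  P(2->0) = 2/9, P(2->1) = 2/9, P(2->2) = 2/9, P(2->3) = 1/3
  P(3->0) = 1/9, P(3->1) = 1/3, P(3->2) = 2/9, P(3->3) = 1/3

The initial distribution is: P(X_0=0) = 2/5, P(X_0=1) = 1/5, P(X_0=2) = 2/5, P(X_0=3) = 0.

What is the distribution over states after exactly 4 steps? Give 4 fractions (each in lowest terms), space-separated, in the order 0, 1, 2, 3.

Answer: 478/2187 1622/6561 1838/6561 1667/6561

Derivation:
Propagating the distribution step by step (d_{t+1} = d_t * P):
d_0 = (0=2/5, 1=1/5, 2=2/5, 3=0)
  d_1[0] = 2/5*1/3 + 1/5*2/9 + 2/5*2/9 + 0*1/9 = 4/15
  d_1[1] = 2/5*1/3 + 1/5*1/9 + 2/5*2/9 + 0*1/3 = 11/45
  d_1[2] = 2/5*1/9 + 1/5*5/9 + 2/5*2/9 + 0*2/9 = 11/45
  d_1[3] = 2/5*2/9 + 1/5*1/9 + 2/5*1/3 + 0*1/3 = 11/45
d_1 = (0=4/15, 1=11/45, 2=11/45, 3=11/45)
  d_2[0] = 4/15*1/3 + 11/45*2/9 + 11/45*2/9 + 11/45*1/9 = 91/405
  d_2[1] = 4/15*1/3 + 11/45*1/9 + 11/45*2/9 + 11/45*1/3 = 34/135
  d_2[2] = 4/15*1/9 + 11/45*5/9 + 11/45*2/9 + 11/45*2/9 = 37/135
  d_2[3] = 4/15*2/9 + 11/45*1/9 + 11/45*1/3 + 11/45*1/3 = 101/405
d_2 = (0=91/405, 1=34/135, 2=37/135, 3=101/405)
  d_3[0] = 91/405*1/3 + 34/135*2/9 + 37/135*2/9 + 101/405*1/9 = 160/729
  d_3[1] = 91/405*1/3 + 34/135*1/9 + 37/135*2/9 + 101/405*1/3 = 20/81
  d_3[2] = 91/405*1/9 + 34/135*5/9 + 37/135*2/9 + 101/405*2/9 = 205/729
  d_3[3] = 91/405*2/9 + 34/135*1/9 + 37/135*1/3 + 101/405*1/3 = 184/729
d_3 = (0=160/729, 1=20/81, 2=205/729, 3=184/729)
  d_4[0] = 160/729*1/3 + 20/81*2/9 + 205/729*2/9 + 184/729*1/9 = 478/2187
  d_4[1] = 160/729*1/3 + 20/81*1/9 + 205/729*2/9 + 184/729*1/3 = 1622/6561
  d_4[2] = 160/729*1/9 + 20/81*5/9 + 205/729*2/9 + 184/729*2/9 = 1838/6561
  d_4[3] = 160/729*2/9 + 20/81*1/9 + 205/729*1/3 + 184/729*1/3 = 1667/6561
d_4 = (0=478/2187, 1=1622/6561, 2=1838/6561, 3=1667/6561)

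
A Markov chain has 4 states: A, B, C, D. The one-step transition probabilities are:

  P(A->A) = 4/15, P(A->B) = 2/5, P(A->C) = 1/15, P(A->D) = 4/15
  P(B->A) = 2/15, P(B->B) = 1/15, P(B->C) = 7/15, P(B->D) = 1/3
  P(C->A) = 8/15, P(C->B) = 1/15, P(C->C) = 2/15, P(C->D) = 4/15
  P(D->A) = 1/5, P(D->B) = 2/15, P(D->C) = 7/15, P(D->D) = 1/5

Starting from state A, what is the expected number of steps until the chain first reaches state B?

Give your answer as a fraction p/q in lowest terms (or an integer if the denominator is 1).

Answer: 84/23

Derivation:
Let h_i = expected steps to first reach B from state i.
Boundary: h_B = 0.
First-step equations for the other states:
  h_A = 1 + 4/15*h_A + 2/5*h_B + 1/15*h_C + 4/15*h_D
  h_C = 1 + 8/15*h_A + 1/15*h_B + 2/15*h_C + 4/15*h_D
  h_D = 1 + 1/5*h_A + 2/15*h_B + 7/15*h_C + 1/5*h_D

Substituting h_B = 0 and rearranging gives the linear system (I - Q) h = 1:
  [11/15, -1/15, -4/15] . (h_A, h_C, h_D) = 1
  [-8/15, 13/15, -4/15] . (h_A, h_C, h_D) = 1
  [-1/5, -7/15, 4/5] . (h_A, h_C, h_D) = 1

Solving yields:
  h_A = 84/23
  h_C = 114/23
  h_D = 465/92

Starting state is A, so the expected hitting time is h_A = 84/23.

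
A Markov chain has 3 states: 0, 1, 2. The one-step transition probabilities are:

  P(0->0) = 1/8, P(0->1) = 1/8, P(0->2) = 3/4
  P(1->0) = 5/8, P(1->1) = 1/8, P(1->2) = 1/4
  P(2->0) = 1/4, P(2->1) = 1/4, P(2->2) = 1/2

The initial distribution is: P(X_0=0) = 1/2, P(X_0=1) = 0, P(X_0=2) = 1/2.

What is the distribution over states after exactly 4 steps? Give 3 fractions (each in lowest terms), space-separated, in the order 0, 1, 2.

Answer: 291/1024 195/1024 269/512

Derivation:
Propagating the distribution step by step (d_{t+1} = d_t * P):
d_0 = (0=1/2, 1=0, 2=1/2)
  d_1[0] = 1/2*1/8 + 0*5/8 + 1/2*1/4 = 3/16
  d_1[1] = 1/2*1/8 + 0*1/8 + 1/2*1/4 = 3/16
  d_1[2] = 1/2*3/4 + 0*1/4 + 1/2*1/2 = 5/8
d_1 = (0=3/16, 1=3/16, 2=5/8)
  d_2[0] = 3/16*1/8 + 3/16*5/8 + 5/8*1/4 = 19/64
  d_2[1] = 3/16*1/8 + 3/16*1/8 + 5/8*1/4 = 13/64
  d_2[2] = 3/16*3/4 + 3/16*1/4 + 5/8*1/2 = 1/2
d_2 = (0=19/64, 1=13/64, 2=1/2)
  d_3[0] = 19/64*1/8 + 13/64*5/8 + 1/2*1/4 = 37/128
  d_3[1] = 19/64*1/8 + 13/64*1/8 + 1/2*1/4 = 3/16
  d_3[2] = 19/64*3/4 + 13/64*1/4 + 1/2*1/2 = 67/128
d_3 = (0=37/128, 1=3/16, 2=67/128)
  d_4[0] = 37/128*1/8 + 3/16*5/8 + 67/128*1/4 = 291/1024
  d_4[1] = 37/128*1/8 + 3/16*1/8 + 67/128*1/4 = 195/1024
  d_4[2] = 37/128*3/4 + 3/16*1/4 + 67/128*1/2 = 269/512
d_4 = (0=291/1024, 1=195/1024, 2=269/512)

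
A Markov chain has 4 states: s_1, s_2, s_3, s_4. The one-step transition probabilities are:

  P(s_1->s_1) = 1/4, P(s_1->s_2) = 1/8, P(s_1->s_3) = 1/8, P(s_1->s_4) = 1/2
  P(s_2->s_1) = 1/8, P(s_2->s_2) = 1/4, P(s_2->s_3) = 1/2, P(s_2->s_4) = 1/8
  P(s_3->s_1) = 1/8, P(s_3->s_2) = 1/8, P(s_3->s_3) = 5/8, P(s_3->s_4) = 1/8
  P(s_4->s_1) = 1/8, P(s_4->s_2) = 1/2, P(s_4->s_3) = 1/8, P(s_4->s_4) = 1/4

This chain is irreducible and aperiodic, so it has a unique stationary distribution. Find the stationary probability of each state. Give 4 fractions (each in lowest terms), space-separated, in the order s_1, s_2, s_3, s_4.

The stationary distribution satisfies pi = pi * P, i.e.:
  pi_s_1 = 1/4*pi_s_1 + 1/8*pi_s_2 + 1/8*pi_s_3 + 1/8*pi_s_4
  pi_s_2 = 1/8*pi_s_1 + 1/4*pi_s_2 + 1/8*pi_s_3 + 1/2*pi_s_4
  pi_s_3 = 1/8*pi_s_1 + 1/2*pi_s_2 + 5/8*pi_s_3 + 1/8*pi_s_4
  pi_s_4 = 1/2*pi_s_1 + 1/8*pi_s_2 + 1/8*pi_s_3 + 1/4*pi_s_4
with normalization: pi_s_1 + pi_s_2 + pi_s_3 + pi_s_4 = 1.

Using the first 3 balance equations plus normalization, the linear system A*pi = b is:
  [-3/4, 1/8, 1/8, 1/8] . pi = 0
  [1/8, -3/4, 1/8, 1/2] . pi = 0
  [1/8, 1/2, -3/8, 1/8] . pi = 0
  [1, 1, 1, 1] . pi = 1

Solving yields:
  pi_s_1 = 1/7
  pi_s_2 = 79/343
  pi_s_3 = 145/343
  pi_s_4 = 10/49

Verification (pi * P):
  1/7*1/4 + 79/343*1/8 + 145/343*1/8 + 10/49*1/8 = 1/7 = pi_s_1  (ok)
  1/7*1/8 + 79/343*1/4 + 145/343*1/8 + 10/49*1/2 = 79/343 = pi_s_2  (ok)
  1/7*1/8 + 79/343*1/2 + 145/343*5/8 + 10/49*1/8 = 145/343 = pi_s_3  (ok)
  1/7*1/2 + 79/343*1/8 + 145/343*1/8 + 10/49*1/4 = 10/49 = pi_s_4  (ok)

Answer: 1/7 79/343 145/343 10/49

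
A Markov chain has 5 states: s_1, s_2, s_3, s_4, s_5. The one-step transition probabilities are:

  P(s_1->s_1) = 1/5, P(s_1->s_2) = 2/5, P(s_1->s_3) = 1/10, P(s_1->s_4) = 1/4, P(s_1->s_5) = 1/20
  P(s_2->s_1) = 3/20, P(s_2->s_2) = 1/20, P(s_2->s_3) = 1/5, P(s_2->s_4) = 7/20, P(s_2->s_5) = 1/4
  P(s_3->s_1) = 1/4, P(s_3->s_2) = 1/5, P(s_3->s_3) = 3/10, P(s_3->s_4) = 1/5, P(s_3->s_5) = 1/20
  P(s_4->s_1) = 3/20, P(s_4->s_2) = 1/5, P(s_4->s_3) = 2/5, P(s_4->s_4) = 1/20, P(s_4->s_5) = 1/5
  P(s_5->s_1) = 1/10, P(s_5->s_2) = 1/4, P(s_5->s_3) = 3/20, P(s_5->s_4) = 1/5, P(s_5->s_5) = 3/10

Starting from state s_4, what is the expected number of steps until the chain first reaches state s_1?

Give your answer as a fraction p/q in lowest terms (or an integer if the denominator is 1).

Let h_i = expected steps to first reach s_1 from state i.
Boundary: h_s_1 = 0.
First-step equations for the other states:
  h_s_2 = 1 + 3/20*h_s_1 + 1/20*h_s_2 + 1/5*h_s_3 + 7/20*h_s_4 + 1/4*h_s_5
  h_s_3 = 1 + 1/4*h_s_1 + 1/5*h_s_2 + 3/10*h_s_3 + 1/5*h_s_4 + 1/20*h_s_5
  h_s_4 = 1 + 3/20*h_s_1 + 1/5*h_s_2 + 2/5*h_s_3 + 1/20*h_s_4 + 1/5*h_s_5
  h_s_5 = 1 + 1/10*h_s_1 + 1/4*h_s_2 + 3/20*h_s_3 + 1/5*h_s_4 + 3/10*h_s_5

Substituting h_s_1 = 0 and rearranging gives the linear system (I - Q) h = 1:
  [19/20, -1/5, -7/20, -1/4] . (h_s_2, h_s_3, h_s_4, h_s_5) = 1
  [-1/5, 7/10, -1/5, -1/20] . (h_s_2, h_s_3, h_s_4, h_s_5) = 1
  [-1/5, -2/5, 19/20, -1/5] . (h_s_2, h_s_3, h_s_4, h_s_5) = 1
  [-1/4, -3/20, -1/5, 7/10] . (h_s_2, h_s_3, h_s_4, h_s_5) = 1

Solving yields:
  h_s_2 = 178340/29619
  h_s_3 = 156680/29619
  h_s_4 = 174580/29619
  h_s_5 = 189460/29619

Starting state is s_4, so the expected hitting time is h_s_4 = 174580/29619.

Answer: 174580/29619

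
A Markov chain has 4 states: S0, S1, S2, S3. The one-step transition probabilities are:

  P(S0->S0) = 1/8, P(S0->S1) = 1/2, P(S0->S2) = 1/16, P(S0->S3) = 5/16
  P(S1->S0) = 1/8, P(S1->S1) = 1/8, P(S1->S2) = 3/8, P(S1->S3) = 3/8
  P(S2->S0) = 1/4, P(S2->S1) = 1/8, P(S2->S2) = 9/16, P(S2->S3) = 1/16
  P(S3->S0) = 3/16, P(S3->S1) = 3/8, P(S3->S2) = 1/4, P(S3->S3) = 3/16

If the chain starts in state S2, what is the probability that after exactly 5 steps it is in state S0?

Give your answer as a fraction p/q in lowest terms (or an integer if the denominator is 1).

Computing P^5 by repeated multiplication:
P^1 =
  S0: [1/8, 1/2, 1/16, 5/16]
  S1: [1/8, 1/8, 3/8, 3/8]
  S2: [1/4, 1/8, 9/16, 1/16]
  S3: [3/16, 3/8, 1/4, 3/16]
P^2 =
  S0: [39/256, 1/4, 79/256, 37/128]
  S1: [25/128, 17/64, 23/64, 23/128]
  S2: [51/256, 15/64, 101/256, 11/64]
  S3: [43/256, 31/128, 87/256, 1/4]
P^3 =
  S0: [93/512, 521/2048, 715/2048, 55/256]
  S1: [371/2048, 249/1024, 735/2048, 111/512]
  S2: [379/2048, 497/2048, 187/512, 53/256]
  S3: [375/2048, 513/2048, 727/2048, 433/2048]
P^4 =
  S0: [2983/16384, 1011/4096, 11693/32768, 7021/32768]
  S1: [3005/16384, 4049/16384, 5875/16384, 3455/16384]
  S2: [47/256, 4033/16384, 11789/32768, 6897/32768]
  S3: [5983/32768, 4039/16384, 733/2048, 6979/32768]
P^5 =
  S0: [95943/524288, 16177/65536, 187815/524288, 55557/262144]
  S1: [47973/262144, 32309/131072, 46997/131072, 55559/262144]
  S2: [96011/524288, 32305/131072, 188101/524288, 27739/131072]
  S3: [95971/524288, 64675/262144, 187919/524288, 13881/65536]

(P^5)[S2 -> S0] = 96011/524288

Answer: 96011/524288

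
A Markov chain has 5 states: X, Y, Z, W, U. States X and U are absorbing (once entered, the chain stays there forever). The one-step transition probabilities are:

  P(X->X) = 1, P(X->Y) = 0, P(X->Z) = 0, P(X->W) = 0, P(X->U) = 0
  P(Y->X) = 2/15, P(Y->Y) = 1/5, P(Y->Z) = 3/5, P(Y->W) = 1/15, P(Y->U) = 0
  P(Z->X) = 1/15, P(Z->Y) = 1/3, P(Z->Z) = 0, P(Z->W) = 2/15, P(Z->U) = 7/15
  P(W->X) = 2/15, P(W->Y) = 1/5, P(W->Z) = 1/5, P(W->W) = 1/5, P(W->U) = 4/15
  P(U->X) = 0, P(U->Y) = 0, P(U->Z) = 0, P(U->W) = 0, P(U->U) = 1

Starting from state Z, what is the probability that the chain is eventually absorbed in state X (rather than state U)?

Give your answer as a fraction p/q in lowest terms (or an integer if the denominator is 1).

Let a_i = P(absorbed in X | start in state i).
Boundary conditions: a_X = 1, a_U = 0.
For each transient state i, a_i = sum_j P(i->j) * a_j:
  a_Y = 2/15*a_X + 1/5*a_Y + 3/5*a_Z + 1/15*a_W + 0*a_U
  a_Z = 1/15*a_X + 1/3*a_Y + 0*a_Z + 2/15*a_W + 7/15*a_U
  a_W = 2/15*a_X + 1/5*a_Y + 1/5*a_Z + 1/5*a_W + 4/15*a_U

Substituting a_X = 1 and a_U = 0, rearrange to (I - Q) a = r where r[i] = P(i -> X):
  [4/5, -3/5, -1/15] . (a_Y, a_Z, a_W) = 2/15
  [-1/3, 1, -2/15] . (a_Y, a_Z, a_W) = 1/15
  [-1/5, -1/5, 4/5] . (a_Y, a_Z, a_W) = 2/15

Solving yields:
  a_Y = 175/478
  a_Z = 331/1434
  a_W = 151/478

Starting state is Z, so the absorption probability is a_Z = 331/1434.

Answer: 331/1434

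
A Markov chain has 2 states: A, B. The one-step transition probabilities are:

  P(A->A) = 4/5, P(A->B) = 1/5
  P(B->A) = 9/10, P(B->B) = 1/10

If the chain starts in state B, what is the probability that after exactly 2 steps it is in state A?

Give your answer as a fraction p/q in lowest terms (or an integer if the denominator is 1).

Answer: 81/100

Derivation:
Computing P^2 by repeated multiplication:
P^1 =
  A: [4/5, 1/5]
  B: [9/10, 1/10]
P^2 =
  A: [41/50, 9/50]
  B: [81/100, 19/100]

(P^2)[B -> A] = 81/100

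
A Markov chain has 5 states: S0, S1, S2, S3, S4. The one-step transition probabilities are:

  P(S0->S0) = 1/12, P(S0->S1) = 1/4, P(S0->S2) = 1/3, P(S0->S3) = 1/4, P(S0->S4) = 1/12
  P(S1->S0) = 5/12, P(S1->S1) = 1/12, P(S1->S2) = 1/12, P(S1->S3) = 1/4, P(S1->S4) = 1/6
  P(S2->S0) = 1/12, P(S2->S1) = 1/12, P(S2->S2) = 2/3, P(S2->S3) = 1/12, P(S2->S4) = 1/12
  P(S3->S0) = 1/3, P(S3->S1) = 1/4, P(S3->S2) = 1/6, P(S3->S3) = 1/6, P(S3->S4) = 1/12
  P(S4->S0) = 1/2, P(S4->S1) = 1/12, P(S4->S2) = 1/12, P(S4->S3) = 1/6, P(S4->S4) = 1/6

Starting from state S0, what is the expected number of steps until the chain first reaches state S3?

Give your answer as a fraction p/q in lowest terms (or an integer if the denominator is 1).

Let h_i = expected steps to first reach S3 from state i.
Boundary: h_S3 = 0.
First-step equations for the other states:
  h_S0 = 1 + 1/12*h_S0 + 1/4*h_S1 + 1/3*h_S2 + 1/4*h_S3 + 1/12*h_S4
  h_S1 = 1 + 5/12*h_S0 + 1/12*h_S1 + 1/12*h_S2 + 1/4*h_S3 + 1/6*h_S4
  h_S2 = 1 + 1/12*h_S0 + 1/12*h_S1 + 2/3*h_S2 + 1/12*h_S3 + 1/12*h_S4
  h_S4 = 1 + 1/2*h_S0 + 1/12*h_S1 + 1/12*h_S2 + 1/6*h_S3 + 1/6*h_S4

Substituting h_S3 = 0 and rearranging gives the linear system (I - Q) h = 1:
  [11/12, -1/4, -1/3, -1/12] . (h_S0, h_S1, h_S2, h_S4) = 1
  [-5/12, 11/12, -1/12, -1/6] . (h_S0, h_S1, h_S2, h_S4) = 1
  [-1/12, -1/12, 1/3, -1/12] . (h_S0, h_S1, h_S2, h_S4) = 1
  [-1/2, -1/12, -1/12, 5/6] . (h_S0, h_S1, h_S2, h_S4) = 1

Solving yields:
  h_S0 = 7056/1223
  h_S1 = 6672/1223
  h_S2 = 8916/1223
  h_S4 = 7260/1223

Starting state is S0, so the expected hitting time is h_S0 = 7056/1223.

Answer: 7056/1223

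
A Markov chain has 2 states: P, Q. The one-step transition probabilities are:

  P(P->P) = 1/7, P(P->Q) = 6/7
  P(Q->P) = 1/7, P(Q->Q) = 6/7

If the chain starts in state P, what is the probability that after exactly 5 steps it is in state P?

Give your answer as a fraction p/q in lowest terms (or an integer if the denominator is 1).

Answer: 1/7

Derivation:
Computing P^5 by repeated multiplication:
P^1 =
  P: [1/7, 6/7]
  Q: [1/7, 6/7]
P^2 =
  P: [1/7, 6/7]
  Q: [1/7, 6/7]
P^3 =
  P: [1/7, 6/7]
  Q: [1/7, 6/7]
P^4 =
  P: [1/7, 6/7]
  Q: [1/7, 6/7]
P^5 =
  P: [1/7, 6/7]
  Q: [1/7, 6/7]

(P^5)[P -> P] = 1/7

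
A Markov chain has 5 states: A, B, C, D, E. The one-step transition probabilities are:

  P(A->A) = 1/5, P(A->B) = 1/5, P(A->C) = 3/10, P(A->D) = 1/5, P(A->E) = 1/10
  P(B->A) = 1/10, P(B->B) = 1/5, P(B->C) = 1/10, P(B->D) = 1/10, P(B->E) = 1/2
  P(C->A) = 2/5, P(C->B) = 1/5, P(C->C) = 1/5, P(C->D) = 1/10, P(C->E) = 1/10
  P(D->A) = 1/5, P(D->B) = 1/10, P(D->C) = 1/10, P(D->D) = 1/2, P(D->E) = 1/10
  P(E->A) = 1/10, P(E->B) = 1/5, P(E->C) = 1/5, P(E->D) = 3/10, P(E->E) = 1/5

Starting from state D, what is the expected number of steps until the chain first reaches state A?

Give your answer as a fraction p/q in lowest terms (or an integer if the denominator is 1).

Let h_i = expected steps to first reach A from state i.
Boundary: h_A = 0.
First-step equations for the other states:
  h_B = 1 + 1/10*h_A + 1/5*h_B + 1/10*h_C + 1/10*h_D + 1/2*h_E
  h_C = 1 + 2/5*h_A + 1/5*h_B + 1/5*h_C + 1/10*h_D + 1/10*h_E
  h_D = 1 + 1/5*h_A + 1/10*h_B + 1/10*h_C + 1/2*h_D + 1/10*h_E
  h_E = 1 + 1/10*h_A + 1/5*h_B + 1/5*h_C + 3/10*h_D + 1/5*h_E

Substituting h_A = 0 and rearranging gives the linear system (I - Q) h = 1:
  [4/5, -1/10, -1/10, -1/2] . (h_B, h_C, h_D, h_E) = 1
  [-1/5, 4/5, -1/10, -1/10] . (h_B, h_C, h_D, h_E) = 1
  [-1/10, -1/10, 1/2, -1/10] . (h_B, h_C, h_D, h_E) = 1
  [-1/5, -1/5, -3/10, 4/5] . (h_B, h_C, h_D, h_E) = 1

Solving yields:
  h_B = 1140/191
  h_C = 5480/1337
  h_D = 6890/1337
  h_E = 7620/1337

Starting state is D, so the expected hitting time is h_D = 6890/1337.

Answer: 6890/1337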